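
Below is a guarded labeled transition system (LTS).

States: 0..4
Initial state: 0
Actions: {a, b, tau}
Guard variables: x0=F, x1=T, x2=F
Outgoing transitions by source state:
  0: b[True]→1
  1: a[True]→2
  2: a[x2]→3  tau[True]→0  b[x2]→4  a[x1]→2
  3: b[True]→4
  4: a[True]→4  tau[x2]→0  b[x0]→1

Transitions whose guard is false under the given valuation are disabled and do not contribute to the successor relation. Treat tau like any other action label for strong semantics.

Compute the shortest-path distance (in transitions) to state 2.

Answer: 2

Working:
BFS to 2:
  L0 = {0}
  L1 = {1}
  L2 = {2}
2 enters at depth 2; path b·a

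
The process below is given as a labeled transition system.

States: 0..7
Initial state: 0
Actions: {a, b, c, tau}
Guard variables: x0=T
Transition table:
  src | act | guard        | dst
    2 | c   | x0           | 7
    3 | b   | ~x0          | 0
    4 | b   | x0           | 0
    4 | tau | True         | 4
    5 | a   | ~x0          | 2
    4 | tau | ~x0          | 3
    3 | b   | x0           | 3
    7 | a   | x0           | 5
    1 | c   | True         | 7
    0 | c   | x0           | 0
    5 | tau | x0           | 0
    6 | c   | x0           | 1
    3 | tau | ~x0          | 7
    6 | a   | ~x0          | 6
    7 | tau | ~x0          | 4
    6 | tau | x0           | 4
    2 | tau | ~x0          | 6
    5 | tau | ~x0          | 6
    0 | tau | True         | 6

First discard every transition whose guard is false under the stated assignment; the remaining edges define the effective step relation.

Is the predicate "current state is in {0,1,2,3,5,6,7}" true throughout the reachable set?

Answer: INVARIANT VIOLATED at state 4

Working:
Allowed set {0,1,2,3,5,6,7}
Reach set: {0,1,4,5,6,7}
  0: ✓
  1: ✓
  4: VIOLATES
  5: ✓
  6: ✓
  7: ✓
reach 4 via tau·tau — violates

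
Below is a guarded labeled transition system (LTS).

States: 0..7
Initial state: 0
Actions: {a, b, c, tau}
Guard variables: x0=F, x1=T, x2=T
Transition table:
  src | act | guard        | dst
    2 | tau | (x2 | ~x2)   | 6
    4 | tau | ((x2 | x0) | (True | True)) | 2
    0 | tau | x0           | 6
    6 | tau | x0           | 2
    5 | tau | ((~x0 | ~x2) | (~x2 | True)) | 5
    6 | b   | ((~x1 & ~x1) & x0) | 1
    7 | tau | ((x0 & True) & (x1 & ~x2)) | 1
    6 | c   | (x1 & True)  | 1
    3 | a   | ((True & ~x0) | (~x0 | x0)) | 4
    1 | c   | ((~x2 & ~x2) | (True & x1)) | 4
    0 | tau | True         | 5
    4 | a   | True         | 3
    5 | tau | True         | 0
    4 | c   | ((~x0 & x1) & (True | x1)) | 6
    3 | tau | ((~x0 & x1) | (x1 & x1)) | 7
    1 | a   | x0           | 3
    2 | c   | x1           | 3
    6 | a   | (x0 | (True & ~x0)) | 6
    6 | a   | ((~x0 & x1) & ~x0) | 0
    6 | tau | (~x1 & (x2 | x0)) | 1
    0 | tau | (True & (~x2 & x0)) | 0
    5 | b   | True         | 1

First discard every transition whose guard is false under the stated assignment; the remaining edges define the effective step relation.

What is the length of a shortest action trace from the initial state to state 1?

Answer: 2

Trace:
Breadth-first toward 1:
  depth 0: {0}
  depth 1: {5}
  depth 2: {1}
1 enters at depth 2; path tau·b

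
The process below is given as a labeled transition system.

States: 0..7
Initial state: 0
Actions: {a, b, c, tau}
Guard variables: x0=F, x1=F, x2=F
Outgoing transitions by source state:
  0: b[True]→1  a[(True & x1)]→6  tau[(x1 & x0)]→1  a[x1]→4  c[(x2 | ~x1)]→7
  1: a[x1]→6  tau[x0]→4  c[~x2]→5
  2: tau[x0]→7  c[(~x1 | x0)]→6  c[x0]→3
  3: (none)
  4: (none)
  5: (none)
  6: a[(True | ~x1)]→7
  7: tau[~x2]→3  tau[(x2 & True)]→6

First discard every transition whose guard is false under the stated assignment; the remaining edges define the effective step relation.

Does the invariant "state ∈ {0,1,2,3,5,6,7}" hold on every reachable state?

Allowed set {0,1,2,3,5,6,7}
Reachable = {0,1,3,5,7}
  0: ok
  1: ok
  3: ok
  5: ok
  7: ok

Answer: INVARIANT HOLDS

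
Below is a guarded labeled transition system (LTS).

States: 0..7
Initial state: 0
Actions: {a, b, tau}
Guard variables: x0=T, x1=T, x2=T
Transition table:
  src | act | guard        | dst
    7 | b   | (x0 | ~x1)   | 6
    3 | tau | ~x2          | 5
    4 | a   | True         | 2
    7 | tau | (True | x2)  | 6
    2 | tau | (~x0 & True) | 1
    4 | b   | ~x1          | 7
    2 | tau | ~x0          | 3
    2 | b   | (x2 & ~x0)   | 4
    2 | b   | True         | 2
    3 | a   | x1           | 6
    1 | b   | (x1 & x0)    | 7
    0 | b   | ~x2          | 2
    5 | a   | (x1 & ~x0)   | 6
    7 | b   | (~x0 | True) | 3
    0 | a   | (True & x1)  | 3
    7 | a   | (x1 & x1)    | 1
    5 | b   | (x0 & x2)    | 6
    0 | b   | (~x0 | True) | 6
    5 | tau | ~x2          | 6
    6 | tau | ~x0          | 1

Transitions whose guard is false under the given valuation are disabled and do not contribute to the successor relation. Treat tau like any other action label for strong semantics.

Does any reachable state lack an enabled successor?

Answer: DEADLOCK at state 6

Working:
Reachable = {0,3,6}
  0: a→3  b→6  [deg 2]
  3: a→6  [deg 1]
  6: ∅  [no exit]
witness 6: b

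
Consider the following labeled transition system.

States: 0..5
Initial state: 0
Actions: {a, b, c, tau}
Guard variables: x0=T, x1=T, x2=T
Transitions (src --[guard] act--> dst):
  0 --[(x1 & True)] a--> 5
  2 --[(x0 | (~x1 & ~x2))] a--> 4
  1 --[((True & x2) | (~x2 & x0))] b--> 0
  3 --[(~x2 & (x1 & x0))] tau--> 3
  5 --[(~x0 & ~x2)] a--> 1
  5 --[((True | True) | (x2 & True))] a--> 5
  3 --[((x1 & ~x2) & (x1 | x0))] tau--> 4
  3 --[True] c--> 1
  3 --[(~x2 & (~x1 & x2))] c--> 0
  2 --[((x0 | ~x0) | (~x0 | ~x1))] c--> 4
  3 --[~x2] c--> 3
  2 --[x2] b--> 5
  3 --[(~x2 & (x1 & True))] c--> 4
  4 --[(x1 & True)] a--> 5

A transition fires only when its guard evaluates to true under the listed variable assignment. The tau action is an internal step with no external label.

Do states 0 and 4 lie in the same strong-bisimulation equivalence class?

Compute ~ classes (split until stable):
  π0 = {{0,1,2,3,4,5}}
  π1 = {{0,4,5},{1},{2},{3}}
Fixed point at round 2; 4 class(es).
0∈{0,4,5}, 4∈{0,4,5}

Answer: BISIMILAR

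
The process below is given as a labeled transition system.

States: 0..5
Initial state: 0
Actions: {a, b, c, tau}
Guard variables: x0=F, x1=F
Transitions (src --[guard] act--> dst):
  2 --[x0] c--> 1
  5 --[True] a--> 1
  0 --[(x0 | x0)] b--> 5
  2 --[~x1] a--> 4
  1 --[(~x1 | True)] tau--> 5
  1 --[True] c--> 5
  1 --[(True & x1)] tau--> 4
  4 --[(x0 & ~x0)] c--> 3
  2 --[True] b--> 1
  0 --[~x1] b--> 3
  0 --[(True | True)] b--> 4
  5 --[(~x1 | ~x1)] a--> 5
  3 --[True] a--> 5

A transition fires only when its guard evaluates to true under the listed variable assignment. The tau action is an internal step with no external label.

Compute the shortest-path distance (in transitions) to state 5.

Answer: 2

Trace:
Breadth-first toward 5:
  depth 0: {0}
  depth 1: {3,4}
  depth 2: {5}
5 enters at depth 2; path b·a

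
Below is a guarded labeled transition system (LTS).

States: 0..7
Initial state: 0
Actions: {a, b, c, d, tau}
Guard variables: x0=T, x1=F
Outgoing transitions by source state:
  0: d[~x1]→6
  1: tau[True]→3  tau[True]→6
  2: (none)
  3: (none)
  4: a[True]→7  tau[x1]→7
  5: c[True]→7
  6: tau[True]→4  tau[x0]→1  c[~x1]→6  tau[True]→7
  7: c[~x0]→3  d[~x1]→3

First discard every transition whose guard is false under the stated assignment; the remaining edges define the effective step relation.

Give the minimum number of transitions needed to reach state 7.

Answer: 2

Analysis:
Layered search for 7:
  Layer 0: {0}
  Layer 1: {6}
  Layer 2: {1,4,7}
depth(7)=2, e.g. d·tau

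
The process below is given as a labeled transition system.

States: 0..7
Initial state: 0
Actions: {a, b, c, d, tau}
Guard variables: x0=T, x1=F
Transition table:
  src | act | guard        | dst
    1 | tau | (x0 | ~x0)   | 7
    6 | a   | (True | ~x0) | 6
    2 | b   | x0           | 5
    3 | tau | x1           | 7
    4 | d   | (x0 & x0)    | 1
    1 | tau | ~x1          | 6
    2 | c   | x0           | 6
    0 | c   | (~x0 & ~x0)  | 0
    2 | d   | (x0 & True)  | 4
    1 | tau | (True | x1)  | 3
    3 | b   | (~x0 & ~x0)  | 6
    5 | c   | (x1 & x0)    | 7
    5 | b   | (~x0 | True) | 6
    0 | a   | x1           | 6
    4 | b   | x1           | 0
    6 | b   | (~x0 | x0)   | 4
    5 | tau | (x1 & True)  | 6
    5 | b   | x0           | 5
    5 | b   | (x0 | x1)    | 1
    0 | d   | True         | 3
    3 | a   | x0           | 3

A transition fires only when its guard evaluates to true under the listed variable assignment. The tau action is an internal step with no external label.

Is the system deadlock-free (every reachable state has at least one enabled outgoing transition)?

Reach set: {0,3}
  0: d→3  [deg 1]
  3: a→3  [deg 1]

Answer: DEADLOCK-FREE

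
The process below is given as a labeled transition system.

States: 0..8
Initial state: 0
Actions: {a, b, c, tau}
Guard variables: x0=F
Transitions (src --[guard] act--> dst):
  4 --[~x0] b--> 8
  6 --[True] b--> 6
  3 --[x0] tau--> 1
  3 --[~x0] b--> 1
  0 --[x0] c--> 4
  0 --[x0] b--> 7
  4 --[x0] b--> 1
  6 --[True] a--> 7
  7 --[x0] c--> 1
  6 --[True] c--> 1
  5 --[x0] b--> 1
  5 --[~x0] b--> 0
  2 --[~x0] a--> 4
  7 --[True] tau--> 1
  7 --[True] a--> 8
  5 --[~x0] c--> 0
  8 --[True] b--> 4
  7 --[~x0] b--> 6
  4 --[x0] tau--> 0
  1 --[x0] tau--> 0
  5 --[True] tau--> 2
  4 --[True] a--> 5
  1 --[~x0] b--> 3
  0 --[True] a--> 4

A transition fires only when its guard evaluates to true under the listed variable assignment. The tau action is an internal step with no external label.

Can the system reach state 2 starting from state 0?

Answer: REACHABLE

Trace:
Guard filter leaves 16 enabled edge(s).
Layer 0: {0}
Layer 1: {4}  total {0,4}
Layer 2: {5,8}  total {0,4,5,8}
Layer 3: {2}  total {0,2,4,5,8}
R = {0,2,4,5,8}
Path to 2: a·a·tau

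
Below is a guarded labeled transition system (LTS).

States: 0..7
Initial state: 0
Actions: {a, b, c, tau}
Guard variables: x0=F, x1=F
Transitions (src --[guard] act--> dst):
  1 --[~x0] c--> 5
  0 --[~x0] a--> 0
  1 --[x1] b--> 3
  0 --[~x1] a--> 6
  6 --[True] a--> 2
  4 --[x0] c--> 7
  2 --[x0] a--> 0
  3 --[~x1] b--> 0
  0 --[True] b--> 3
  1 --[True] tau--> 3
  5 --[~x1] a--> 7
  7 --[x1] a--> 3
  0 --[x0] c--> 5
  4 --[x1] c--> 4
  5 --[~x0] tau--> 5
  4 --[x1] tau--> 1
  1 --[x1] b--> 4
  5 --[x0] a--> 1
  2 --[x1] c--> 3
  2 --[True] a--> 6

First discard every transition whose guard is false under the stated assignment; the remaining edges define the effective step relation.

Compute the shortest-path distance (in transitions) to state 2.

Answer: 2

Trace:
Layered search for 2:
  depth 0: {0}
  depth 1: {3,6}
  depth 2: {2}
2 enters at depth 2; path a·a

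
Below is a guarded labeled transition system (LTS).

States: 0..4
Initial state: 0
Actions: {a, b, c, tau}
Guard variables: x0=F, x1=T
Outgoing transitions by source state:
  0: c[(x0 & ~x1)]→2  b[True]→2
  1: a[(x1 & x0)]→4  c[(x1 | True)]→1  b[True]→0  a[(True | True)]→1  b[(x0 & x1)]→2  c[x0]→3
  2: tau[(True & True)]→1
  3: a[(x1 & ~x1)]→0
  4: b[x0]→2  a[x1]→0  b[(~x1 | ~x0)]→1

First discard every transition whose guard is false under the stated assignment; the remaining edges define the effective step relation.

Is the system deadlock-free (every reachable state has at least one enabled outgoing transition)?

Reach set: {0,1,2}
  0: b→2  [deg 1]
  1: a→1  b→0  c→1  [deg 3]
  2: tau→1  [deg 1]

Answer: DEADLOCK-FREE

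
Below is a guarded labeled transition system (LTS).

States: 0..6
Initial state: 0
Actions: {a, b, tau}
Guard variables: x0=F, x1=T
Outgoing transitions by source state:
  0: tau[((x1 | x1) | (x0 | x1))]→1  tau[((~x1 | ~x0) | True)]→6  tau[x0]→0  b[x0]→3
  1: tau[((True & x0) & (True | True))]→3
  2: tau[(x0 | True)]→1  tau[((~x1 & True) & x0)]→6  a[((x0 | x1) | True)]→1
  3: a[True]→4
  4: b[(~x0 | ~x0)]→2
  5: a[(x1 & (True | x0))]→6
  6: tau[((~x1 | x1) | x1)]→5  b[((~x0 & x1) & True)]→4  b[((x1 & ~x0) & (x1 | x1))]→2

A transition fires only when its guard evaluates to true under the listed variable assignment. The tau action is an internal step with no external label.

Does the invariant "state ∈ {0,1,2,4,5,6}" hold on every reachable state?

Allowed set {0,1,2,4,5,6}
Reach set: {0,1,2,4,5,6}
  0: safe
  1: safe
  2: safe
  4: safe
  5: safe
  6: safe

Answer: INVARIANT HOLDS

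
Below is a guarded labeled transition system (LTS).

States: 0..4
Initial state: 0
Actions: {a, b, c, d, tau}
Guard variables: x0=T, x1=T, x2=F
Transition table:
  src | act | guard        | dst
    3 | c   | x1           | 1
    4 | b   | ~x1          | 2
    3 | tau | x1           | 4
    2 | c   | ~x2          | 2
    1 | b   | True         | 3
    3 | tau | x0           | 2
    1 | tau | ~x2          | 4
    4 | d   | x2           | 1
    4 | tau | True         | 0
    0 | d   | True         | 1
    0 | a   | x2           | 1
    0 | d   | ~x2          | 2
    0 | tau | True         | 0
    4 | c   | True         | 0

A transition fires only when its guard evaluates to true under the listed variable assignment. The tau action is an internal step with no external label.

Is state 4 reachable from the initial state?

Answer: REACHABLE

Working:
11 transition(s) survive guard evaluation.
L0 = {0}
L1 = {1,2}  now seen {0,1,2}
L2 = {3,4}  now seen {0,1,2,3,4}
Reachable = {0,1,2,3,4}
Path to 4: d·tau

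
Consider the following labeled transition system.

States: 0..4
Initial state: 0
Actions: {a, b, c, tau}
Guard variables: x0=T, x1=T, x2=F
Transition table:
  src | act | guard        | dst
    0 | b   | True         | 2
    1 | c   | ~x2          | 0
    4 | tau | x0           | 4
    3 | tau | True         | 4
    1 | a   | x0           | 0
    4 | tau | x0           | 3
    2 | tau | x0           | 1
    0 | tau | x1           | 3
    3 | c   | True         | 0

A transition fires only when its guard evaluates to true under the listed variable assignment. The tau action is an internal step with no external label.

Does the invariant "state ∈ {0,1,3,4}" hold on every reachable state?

Allowed set {0,1,3,4}
R = {0,1,2,3,4}
  0: ✓
  1: ✓
  2: ✗ unsafe
  3: ✓
  4: ✓
counterexample path to 2: b

Answer: INVARIANT VIOLATED at state 2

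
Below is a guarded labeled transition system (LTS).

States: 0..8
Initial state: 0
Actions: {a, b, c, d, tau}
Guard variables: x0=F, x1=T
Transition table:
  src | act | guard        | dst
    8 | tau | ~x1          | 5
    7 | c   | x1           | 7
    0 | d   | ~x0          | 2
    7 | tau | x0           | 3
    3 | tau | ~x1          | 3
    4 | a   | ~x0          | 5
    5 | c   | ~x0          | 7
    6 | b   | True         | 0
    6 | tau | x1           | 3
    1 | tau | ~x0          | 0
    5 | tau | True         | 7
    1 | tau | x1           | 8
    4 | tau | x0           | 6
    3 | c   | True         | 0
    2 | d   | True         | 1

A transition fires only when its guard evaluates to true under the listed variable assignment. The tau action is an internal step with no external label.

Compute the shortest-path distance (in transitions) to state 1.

Answer: 2

Trace:
Layered search for 1:
  Layer 0: {0}
  Layer 1: {2}
  Layer 2: {1}
depth(1)=2, e.g. d·d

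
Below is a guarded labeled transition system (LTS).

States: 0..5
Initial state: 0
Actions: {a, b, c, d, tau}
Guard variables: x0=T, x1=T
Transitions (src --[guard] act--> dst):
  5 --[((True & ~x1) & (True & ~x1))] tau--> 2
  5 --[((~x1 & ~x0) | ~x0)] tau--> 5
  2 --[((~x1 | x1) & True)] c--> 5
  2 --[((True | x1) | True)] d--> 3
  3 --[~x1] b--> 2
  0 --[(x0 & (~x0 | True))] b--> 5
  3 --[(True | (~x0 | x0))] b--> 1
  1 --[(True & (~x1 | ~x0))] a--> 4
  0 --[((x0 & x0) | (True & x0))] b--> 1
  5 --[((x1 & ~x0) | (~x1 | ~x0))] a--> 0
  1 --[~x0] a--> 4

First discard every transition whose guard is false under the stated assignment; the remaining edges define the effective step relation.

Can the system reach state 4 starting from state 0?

Answer: UNREACHABLE

Analysis:
Guard filter leaves 5 enabled edge(s).
Layer 0: {0}
Layer 1: {1,5}  now seen {0,1,5}
Reach set: {0,1,5}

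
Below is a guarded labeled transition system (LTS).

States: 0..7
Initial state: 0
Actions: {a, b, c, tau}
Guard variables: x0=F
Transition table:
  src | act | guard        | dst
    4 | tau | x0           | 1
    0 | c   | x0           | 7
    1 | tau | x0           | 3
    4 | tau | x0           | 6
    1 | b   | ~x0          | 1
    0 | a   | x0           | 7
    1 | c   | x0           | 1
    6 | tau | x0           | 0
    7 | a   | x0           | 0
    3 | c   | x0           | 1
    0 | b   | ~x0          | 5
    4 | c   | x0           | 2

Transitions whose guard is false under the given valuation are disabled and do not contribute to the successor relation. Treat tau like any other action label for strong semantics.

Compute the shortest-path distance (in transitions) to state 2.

Answer: UNREACHABLE

Trace:
Layered search for 2:
  Layer 0: {0}
  Layer 1: {5}
2 never appears.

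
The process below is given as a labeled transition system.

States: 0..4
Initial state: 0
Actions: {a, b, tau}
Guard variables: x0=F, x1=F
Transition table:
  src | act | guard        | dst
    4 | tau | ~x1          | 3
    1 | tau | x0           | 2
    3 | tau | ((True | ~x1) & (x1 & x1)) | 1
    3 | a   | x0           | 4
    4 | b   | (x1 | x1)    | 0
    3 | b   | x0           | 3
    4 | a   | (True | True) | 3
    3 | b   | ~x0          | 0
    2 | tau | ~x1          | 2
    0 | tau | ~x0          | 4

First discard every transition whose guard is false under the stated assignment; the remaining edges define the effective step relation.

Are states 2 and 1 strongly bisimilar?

Bisimulation quotient by refinement:
  round 0: {{0,1,2,3,4}}
  round 1: {{0,2},{1},{3},{4}}
  round 2: {{0},{1},{2},{3},{4}}
5 equivalence class(es) (converged in 3)
class of 2: {2}; class of 1: {1}

Answer: NOT BISIMILAR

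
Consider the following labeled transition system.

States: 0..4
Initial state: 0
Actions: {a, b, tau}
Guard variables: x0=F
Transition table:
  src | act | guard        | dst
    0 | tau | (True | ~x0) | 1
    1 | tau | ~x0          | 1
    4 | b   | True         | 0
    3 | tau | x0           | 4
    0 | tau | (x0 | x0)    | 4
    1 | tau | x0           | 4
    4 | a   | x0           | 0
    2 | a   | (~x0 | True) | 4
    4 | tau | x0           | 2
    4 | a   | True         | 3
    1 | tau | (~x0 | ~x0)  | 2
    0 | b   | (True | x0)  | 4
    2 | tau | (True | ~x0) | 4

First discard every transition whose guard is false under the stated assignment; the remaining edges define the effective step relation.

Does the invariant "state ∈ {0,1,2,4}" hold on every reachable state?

Answer: INVARIANT VIOLATED at state 3

Trace:
Allowed set {0,1,2,4}
R = {0,1,2,3,4}
  0: ok
  1: ok
  2: ok
  3: ✗ unsafe
  4: ok
reach 3 via b·a — violates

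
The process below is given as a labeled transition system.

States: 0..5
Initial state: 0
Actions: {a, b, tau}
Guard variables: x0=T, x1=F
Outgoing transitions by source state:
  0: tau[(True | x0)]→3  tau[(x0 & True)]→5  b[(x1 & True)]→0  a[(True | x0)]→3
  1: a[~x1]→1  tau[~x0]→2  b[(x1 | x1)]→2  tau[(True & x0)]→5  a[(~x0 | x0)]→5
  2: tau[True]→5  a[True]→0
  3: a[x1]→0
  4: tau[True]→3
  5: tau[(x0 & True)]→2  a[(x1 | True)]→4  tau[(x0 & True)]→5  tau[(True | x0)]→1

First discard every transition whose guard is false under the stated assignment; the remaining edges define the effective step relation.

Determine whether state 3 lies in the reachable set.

After dropping false guards: 13 live edges.
L0 = {0}
L1 = {3,5}  now seen {0,3,5}
L2 = {1,2,4}  now seen {0,1,2,3,4,5}
Reach set: {0,1,2,3,4,5}
trace reaching 3: tau

Answer: REACHABLE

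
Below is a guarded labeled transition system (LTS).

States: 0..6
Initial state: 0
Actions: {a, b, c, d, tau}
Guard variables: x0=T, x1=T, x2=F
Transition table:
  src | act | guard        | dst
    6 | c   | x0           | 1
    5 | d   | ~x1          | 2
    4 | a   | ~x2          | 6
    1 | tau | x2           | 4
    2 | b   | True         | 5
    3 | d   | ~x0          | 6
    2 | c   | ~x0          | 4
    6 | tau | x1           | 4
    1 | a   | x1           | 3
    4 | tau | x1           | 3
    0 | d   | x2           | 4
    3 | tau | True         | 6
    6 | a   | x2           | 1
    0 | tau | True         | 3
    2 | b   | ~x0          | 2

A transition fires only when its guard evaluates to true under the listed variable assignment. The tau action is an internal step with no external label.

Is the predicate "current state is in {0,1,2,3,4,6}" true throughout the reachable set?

Answer: INVARIANT HOLDS

Trace:
Inv-set: {0,1,2,3,4,6}
Reachable = {0,1,3,4,6}
  0: ok
  1: ok
  3: ok
  4: ok
  6: ok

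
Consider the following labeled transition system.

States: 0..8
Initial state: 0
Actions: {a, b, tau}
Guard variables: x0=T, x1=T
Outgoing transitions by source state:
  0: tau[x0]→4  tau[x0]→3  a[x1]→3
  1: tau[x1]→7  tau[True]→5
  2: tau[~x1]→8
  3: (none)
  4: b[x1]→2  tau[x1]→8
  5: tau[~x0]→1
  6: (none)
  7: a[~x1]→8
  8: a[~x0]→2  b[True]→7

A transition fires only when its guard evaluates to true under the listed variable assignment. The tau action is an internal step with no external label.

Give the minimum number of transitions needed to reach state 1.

BFS to 1:
  depth 0: {0}
  depth 1: {3,4}
  depth 2: {2,8}
  depth 3: {7}
1 never appears.

Answer: UNREACHABLE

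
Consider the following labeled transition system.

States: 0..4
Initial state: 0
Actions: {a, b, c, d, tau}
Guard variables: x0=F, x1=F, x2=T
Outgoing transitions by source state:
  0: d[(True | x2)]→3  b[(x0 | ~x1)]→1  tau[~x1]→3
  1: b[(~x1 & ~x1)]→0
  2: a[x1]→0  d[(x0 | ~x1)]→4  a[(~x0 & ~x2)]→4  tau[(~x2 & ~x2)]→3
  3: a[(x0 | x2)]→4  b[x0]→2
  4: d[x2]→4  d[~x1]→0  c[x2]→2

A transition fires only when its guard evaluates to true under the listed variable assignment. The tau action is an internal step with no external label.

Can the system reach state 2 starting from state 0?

9 transition(s) survive guard evaluation.
depth 0: {0}
depth 1: {1,3}  total {0,1,3}
depth 2: {4}  total {0,1,3,4}
depth 3: {2}  total {0,1,2,3,4}
Reach set: {0,1,2,3,4}
Path to 2: d·a·c

Answer: REACHABLE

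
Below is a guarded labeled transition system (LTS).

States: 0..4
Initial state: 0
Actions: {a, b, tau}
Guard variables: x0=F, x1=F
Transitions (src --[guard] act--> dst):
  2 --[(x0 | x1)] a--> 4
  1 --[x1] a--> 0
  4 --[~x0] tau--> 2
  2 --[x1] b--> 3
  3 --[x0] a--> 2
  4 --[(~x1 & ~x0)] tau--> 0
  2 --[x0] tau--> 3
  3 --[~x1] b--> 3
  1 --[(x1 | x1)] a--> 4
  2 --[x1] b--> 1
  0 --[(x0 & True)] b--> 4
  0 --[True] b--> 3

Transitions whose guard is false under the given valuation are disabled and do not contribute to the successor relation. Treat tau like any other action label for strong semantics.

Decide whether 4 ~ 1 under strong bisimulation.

Refine partition for ~:
  P[0] = {{0,1,2,3,4}}
  P[1] = {{0,3},{1,2},{4}}
Fixed point at round 2; 3 class(es).
class of 4: {4}; class of 1: {1,2}

Answer: NOT BISIMILAR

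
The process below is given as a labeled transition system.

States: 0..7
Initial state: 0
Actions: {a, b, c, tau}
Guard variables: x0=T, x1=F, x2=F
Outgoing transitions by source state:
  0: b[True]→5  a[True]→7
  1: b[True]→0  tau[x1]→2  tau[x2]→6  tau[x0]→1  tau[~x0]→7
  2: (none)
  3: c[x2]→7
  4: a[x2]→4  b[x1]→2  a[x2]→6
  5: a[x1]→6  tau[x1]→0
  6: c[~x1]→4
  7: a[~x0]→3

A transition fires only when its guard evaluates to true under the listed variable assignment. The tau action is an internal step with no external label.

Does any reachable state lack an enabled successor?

Answer: DEADLOCK at state 5

Trace:
R = {0,5,7}
  0: a→7  b→5  [2 out]
  5: ∅  [STUCK]
  7: ∅  [STUCK]
Path to 5: b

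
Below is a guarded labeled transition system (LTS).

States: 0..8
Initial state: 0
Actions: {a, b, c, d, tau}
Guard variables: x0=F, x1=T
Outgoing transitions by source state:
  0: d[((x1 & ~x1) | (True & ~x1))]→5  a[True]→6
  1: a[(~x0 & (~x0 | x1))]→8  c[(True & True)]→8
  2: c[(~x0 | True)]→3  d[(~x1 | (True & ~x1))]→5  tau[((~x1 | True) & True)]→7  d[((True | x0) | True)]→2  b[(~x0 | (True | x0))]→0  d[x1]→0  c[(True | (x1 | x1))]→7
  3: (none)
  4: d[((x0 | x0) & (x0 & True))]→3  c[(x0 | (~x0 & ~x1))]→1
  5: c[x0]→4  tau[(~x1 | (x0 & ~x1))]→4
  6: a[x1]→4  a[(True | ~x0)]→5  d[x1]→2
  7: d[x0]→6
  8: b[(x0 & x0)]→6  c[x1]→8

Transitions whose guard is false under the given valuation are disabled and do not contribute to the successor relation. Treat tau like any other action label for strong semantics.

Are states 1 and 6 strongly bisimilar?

Compute ~ classes (split until stable):
  π0 = {{0,1,2,3,4,5,6,7,8}}
  π1 = {{0},{1},{2},{3,4,5,7},{6},{8}}
6 equivalence class(es) (converged in 2)
[1]={1}  [6]={6}

Answer: NOT BISIMILAR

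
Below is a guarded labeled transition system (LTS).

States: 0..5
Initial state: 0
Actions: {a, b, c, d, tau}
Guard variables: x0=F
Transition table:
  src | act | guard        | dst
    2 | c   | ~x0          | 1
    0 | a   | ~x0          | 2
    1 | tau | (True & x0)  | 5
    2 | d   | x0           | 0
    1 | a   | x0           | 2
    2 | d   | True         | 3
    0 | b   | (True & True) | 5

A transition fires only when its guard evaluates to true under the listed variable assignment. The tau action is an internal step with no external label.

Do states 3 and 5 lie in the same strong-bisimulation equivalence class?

Answer: BISIMILAR

Analysis:
Bisimulation quotient by refinement:
  round 0: {{0,1,2,3,4,5}}
  round 1: {{0},{1,3,4,5},{2}}
Fixed point at round 2; 3 class(es).
[3]={1,3,4,5}  [5]={1,3,4,5}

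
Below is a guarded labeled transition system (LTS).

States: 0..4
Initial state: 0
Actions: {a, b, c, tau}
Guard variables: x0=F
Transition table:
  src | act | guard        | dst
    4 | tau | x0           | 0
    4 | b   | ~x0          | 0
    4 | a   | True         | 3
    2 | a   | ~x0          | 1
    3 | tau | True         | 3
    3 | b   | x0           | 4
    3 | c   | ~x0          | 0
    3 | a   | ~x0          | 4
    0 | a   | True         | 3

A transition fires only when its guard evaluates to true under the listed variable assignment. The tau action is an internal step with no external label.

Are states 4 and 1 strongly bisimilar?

Answer: NOT BISIMILAR

Working:
Bisimulation quotient by refinement:
  round 0: {{0,1,2,3,4}}
  round 1: {{0,2},{1},{3},{4}}
  round 2: {{0},{1},{2},{3},{4}}
Fixed point at round 3; 5 class(es).
[4]={4}  [1]={1}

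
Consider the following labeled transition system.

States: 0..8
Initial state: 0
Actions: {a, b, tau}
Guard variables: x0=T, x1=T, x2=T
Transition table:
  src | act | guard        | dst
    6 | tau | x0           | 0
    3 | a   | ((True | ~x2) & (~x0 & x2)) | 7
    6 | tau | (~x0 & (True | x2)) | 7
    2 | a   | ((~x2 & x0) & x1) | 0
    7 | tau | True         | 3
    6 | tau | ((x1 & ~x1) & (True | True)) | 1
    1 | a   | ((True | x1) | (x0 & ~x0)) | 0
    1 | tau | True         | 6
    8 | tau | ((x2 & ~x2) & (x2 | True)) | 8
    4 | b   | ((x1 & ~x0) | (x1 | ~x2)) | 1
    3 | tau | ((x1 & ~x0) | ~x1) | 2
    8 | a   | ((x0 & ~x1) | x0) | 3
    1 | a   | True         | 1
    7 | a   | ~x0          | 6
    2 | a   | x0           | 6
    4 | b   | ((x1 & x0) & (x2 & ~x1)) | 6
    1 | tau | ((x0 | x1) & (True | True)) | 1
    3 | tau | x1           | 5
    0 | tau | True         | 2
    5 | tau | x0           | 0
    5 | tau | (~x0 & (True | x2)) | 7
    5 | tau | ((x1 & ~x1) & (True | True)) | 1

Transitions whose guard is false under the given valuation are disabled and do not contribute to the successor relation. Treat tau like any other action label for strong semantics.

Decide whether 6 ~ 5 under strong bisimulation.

Answer: BISIMILAR

Working:
Refine partition for ~:
  round 0: {{0,1,2,3,4,5,6,7,8}}
  round 1: {{0,3,5,6,7},{1},{2,8},{4}}
  round 2: {{0},{1},{2,8},{3,5,6,7},{4}}
  round 3: {{0},{1},{2,8},{3,7},{4},{5,6}}
  round 4: {{0},{1},{2},{3},{4},{5,6},{7},{8}}
stable after 5 split(s): 8 block(s)
[6]={5,6}  [5]={5,6}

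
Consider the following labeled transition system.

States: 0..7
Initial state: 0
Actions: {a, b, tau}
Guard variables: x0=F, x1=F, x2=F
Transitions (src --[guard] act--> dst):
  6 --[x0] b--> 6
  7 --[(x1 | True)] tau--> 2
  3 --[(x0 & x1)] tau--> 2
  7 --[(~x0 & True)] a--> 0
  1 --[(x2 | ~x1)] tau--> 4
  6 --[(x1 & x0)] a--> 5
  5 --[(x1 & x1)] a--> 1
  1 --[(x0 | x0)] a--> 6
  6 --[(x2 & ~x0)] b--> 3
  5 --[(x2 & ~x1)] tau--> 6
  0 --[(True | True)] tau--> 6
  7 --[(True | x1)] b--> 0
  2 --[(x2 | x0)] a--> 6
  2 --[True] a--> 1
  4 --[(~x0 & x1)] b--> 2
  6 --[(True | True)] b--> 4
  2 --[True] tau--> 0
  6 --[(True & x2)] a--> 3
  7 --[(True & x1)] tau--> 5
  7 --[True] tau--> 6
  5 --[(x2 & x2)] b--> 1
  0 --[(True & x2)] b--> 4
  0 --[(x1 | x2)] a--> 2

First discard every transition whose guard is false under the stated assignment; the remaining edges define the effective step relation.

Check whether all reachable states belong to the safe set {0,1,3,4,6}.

Answer: INVARIANT HOLDS

Analysis:
Allowed set {0,1,3,4,6}
R = {0,4,6}
  0: ok
  4: ok
  6: ok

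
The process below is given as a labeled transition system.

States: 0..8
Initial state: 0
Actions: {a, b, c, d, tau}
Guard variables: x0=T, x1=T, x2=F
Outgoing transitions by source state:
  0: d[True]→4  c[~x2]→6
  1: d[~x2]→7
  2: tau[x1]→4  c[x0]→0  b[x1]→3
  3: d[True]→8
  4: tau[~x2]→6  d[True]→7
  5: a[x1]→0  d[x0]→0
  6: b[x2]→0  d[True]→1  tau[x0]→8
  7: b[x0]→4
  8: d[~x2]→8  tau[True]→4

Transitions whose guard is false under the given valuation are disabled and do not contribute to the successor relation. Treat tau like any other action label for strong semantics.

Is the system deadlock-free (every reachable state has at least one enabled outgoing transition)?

Reachable = {0,1,4,6,7,8}
  0: c→6  d→4  [2 out]
  1: d→7  [1 out]
  4: d→7  tau→6  [2 out]
  6: d→1  tau→8  [2 out]
  7: b→4  [1 out]
  8: d→8  tau→4  [2 out]

Answer: DEADLOCK-FREE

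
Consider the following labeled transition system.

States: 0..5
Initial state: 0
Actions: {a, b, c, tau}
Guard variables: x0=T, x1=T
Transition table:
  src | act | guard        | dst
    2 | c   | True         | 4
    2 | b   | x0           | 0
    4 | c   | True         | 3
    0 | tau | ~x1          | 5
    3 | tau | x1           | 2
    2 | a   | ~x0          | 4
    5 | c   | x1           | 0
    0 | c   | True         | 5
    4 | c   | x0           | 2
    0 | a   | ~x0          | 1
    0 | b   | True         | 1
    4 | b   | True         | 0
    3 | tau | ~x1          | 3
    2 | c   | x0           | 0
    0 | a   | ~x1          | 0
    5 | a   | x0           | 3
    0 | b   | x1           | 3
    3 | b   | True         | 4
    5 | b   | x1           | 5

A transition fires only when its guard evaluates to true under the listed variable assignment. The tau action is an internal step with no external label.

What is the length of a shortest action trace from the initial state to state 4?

Answer: 2

Analysis:
BFS to 4:
  depth 0: {0}
  depth 1: {1,3,5}
  depth 2: {2,4}
4 enters at depth 2; path b·b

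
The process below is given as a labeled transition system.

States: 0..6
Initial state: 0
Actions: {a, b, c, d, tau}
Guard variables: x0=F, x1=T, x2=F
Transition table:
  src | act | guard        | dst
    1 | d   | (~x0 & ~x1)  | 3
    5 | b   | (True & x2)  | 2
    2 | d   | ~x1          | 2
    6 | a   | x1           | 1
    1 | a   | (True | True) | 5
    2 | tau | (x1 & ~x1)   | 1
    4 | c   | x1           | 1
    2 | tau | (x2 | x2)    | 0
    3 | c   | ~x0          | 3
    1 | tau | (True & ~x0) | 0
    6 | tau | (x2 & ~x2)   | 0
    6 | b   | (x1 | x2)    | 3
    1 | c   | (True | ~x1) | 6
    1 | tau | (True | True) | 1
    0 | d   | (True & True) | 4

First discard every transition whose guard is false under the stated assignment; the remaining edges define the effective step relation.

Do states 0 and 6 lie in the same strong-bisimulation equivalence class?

Bisimulation quotient by refinement:
  P[0] = {{0,1,2,3,4,5,6}}
  P[1] = {{0},{1},{2,5},{3,4},{6}}
  P[2] = {{0},{1},{2,5},{3},{4},{6}}
stable after 3 split(s): 6 block(s)
[0]={0}  [6]={6}

Answer: NOT BISIMILAR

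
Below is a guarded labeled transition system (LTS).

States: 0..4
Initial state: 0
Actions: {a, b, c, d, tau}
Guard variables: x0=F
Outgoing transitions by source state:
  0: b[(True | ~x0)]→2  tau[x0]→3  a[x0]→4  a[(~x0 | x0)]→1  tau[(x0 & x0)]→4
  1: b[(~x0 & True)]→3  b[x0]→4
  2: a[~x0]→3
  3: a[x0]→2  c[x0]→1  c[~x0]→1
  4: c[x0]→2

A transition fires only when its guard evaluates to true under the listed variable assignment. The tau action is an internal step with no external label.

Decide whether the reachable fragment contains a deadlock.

Reachable = {0,1,2,3}
  0: a→1  b→2  [deg 2]
  1: b→3  [deg 1]
  2: a→3  [deg 1]
  3: c→1  [deg 1]

Answer: DEADLOCK-FREE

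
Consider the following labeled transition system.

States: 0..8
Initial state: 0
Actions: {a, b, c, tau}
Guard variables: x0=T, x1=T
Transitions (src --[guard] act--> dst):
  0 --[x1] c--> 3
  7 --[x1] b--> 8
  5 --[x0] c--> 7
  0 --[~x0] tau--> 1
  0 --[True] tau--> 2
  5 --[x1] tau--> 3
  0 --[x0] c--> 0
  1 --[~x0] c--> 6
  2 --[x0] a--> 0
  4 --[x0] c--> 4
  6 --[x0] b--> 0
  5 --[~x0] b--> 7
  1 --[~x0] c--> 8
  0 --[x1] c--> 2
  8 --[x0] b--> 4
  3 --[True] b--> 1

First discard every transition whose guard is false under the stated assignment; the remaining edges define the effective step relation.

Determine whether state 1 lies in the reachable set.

12 transition(s) survive guard evaluation.
L0 = {0}
L1 = {2,3}  now seen {0,2,3}
L2 = {1}  now seen {0,1,2,3}
R = {0,1,2,3}
witness 1: c·b

Answer: REACHABLE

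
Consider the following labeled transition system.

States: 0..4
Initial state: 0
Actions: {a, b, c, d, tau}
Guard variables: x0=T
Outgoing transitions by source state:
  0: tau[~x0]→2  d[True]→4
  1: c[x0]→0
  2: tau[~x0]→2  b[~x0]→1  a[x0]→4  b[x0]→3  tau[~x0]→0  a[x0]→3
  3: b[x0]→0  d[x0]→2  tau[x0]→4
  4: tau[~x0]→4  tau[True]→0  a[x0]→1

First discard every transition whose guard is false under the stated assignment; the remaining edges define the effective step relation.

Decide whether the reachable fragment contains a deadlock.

Answer: DEADLOCK-FREE

Trace:
Reach set: {0,1,4}
  0: d→4  [1 out]
  1: c→0  [1 out]
  4: a→1  tau→0  [2 out]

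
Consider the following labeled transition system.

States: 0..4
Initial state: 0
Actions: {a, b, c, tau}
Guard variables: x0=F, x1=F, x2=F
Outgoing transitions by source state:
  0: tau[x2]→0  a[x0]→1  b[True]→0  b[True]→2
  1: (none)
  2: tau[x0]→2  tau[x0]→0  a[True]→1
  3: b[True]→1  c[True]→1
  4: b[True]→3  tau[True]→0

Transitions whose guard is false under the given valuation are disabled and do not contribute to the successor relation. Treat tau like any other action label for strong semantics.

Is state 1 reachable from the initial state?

Answer: REACHABLE

Analysis:
Guard filter leaves 7 enabled edge(s).
Layer 0: {0}
Layer 1: {2}  total {0,2}
Layer 2: {1}  total {0,1,2}
R = {0,1,2}
witness 1: b·a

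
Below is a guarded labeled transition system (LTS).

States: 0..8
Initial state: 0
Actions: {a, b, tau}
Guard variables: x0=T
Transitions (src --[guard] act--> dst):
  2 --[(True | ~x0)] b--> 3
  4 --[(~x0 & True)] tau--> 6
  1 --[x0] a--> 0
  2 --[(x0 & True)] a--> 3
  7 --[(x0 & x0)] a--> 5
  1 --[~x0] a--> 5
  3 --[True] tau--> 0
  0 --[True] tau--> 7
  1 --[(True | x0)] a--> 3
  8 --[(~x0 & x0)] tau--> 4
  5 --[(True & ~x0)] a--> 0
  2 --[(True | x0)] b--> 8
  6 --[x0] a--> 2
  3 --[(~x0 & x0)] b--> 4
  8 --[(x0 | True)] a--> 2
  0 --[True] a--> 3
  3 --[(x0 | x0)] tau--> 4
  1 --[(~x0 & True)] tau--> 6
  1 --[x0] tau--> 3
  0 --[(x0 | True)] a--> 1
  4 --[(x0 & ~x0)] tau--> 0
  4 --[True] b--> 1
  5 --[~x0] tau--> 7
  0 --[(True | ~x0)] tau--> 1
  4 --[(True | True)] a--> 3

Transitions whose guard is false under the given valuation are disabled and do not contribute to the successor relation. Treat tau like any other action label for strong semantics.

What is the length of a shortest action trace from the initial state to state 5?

Answer: 2

Trace:
BFS to 5:
  L0 = {0}
  L1 = {1,3,7}
  L2 = {4,5}
first hit 5 at d=2 via tau·a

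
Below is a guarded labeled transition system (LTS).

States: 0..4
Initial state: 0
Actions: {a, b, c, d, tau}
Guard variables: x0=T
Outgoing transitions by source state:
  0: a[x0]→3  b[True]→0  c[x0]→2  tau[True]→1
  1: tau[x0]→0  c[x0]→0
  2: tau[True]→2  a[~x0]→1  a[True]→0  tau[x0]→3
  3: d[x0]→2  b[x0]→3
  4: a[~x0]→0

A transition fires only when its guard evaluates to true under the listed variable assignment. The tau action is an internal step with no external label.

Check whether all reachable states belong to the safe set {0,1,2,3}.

Answer: INVARIANT HOLDS

Working:
Allowed set {0,1,2,3}
Reachable = {0,1,2,3}
  0: ✓
  1: ✓
  2: ✓
  3: ✓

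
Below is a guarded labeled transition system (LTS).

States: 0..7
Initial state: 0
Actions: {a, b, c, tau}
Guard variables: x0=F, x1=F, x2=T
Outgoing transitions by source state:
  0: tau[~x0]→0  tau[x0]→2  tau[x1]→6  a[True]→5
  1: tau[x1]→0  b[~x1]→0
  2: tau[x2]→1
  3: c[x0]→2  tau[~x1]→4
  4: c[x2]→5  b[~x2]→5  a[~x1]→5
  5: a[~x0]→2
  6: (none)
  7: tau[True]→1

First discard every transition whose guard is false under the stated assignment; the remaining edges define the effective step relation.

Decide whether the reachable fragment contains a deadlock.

Answer: DEADLOCK-FREE

Trace:
R = {0,1,2,5}
  0: a→5  tau→0  [deg 2]
  1: b→0  [deg 1]
  2: tau→1  [deg 1]
  5: a→2  [deg 1]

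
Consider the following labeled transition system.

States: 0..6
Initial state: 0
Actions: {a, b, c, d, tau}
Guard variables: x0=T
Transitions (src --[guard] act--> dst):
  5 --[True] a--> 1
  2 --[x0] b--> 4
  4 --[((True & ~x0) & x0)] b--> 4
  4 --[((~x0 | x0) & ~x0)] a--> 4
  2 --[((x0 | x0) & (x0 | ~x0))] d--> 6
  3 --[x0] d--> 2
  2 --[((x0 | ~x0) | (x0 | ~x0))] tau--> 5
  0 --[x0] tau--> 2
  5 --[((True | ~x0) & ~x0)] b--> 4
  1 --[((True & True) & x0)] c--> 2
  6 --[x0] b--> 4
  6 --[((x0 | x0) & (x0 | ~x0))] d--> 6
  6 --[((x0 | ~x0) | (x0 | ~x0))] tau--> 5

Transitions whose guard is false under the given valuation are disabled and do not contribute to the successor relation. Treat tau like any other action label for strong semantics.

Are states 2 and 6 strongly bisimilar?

Bisimulation quotient by refinement:
  P[0] = {{0,1,2,3,4,5,6}}
  P[1] = {{0},{1},{2,6},{3},{4},{5}}
6 equivalence class(es) (converged in 2)
2∈{2,6}, 6∈{2,6}

Answer: BISIMILAR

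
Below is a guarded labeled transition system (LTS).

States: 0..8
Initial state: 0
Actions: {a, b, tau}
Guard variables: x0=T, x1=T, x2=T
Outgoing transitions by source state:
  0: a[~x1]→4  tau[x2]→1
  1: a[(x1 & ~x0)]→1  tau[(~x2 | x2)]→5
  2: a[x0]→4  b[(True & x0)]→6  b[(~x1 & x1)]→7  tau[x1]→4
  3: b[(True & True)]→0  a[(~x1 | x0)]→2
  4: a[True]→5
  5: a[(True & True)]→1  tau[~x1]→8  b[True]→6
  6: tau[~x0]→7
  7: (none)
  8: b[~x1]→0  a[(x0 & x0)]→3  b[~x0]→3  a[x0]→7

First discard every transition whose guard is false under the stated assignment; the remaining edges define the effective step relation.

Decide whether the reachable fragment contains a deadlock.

Answer: DEADLOCK at state 6

Trace:
R = {0,1,5,6}
  0: tau→1  [1 exit(s)]
  1: tau→5  [1 exit(s)]
  5: a→1  b→6  [2 exit(s)]
  6: ∅  [deadlock]
witness 6: tau·tau·b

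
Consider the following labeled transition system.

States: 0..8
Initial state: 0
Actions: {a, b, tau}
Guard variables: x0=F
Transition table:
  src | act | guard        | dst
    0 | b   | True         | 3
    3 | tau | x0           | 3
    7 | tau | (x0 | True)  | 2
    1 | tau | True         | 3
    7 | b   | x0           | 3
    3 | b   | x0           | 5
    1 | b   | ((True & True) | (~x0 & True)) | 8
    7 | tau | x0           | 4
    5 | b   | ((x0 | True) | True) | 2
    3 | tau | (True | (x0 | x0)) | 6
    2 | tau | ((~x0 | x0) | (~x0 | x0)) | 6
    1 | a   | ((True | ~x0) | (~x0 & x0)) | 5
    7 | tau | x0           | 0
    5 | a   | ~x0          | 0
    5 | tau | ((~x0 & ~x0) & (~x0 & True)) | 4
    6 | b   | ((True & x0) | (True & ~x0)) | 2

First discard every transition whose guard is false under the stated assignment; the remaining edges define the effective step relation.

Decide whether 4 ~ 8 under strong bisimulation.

Answer: BISIMILAR

Working:
Refine partition for ~:
  round 0: {{0,1,2,3,4,5,6,7,8}}
  round 1: {{0,6},{1,5},{2,3,7},{4,8}}
  round 2: {{0,6},{1},{2,3},{4,8},{5},{7}}
6 equivalence class(es) (converged in 3)
class of 4: {4,8}; class of 8: {4,8}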